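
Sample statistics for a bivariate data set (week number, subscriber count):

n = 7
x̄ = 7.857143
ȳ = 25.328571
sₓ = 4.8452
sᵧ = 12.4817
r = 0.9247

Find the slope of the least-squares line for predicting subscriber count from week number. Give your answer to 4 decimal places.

2.3821

b = r · sᵧ/sₓ = 0.9247 · 12.4817/4.8452 = 2.382116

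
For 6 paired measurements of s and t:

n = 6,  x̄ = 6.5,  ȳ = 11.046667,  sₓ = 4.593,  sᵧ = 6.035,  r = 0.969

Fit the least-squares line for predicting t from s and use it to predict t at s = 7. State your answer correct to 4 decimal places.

11.6833

b = r · sᵧ/sₓ = 0.969 · 6.035/4.593 = 1.273223
a = ȳ − b·x̄ = 11.046667 − 1.273223·6.5 = 2.770715
ŷ(7) = a + b·7 = 2.770715 + 1.273223·7 = 11.683279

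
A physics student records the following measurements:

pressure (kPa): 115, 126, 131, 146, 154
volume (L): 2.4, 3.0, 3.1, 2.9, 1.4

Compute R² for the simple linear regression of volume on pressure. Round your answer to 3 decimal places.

n = 5, Σx = 672, Σy = 12.8, Σxy = 1699.1, Σx² = 91294, Σy² = 34.74
Sxx = Σx² − (Σx)²/n = 91294 − 90316.8 = 977.2
Sxy = Σxy − (Σx)(Σy)/n = 1699.1 − 1720.32 = -21.22
Syy = Σy² − (Σy)²/n = 34.74 − 32.768 = 1.972
R² = Sxy²/(Sxx·Syy) = (-21.22)²/(977.2·1.972) = 0.233669

0.234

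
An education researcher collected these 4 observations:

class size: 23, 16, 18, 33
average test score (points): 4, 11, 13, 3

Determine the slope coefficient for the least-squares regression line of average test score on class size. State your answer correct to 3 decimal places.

-0.558

n = 4, Σx = 90, Σy = 31, Σxy = 601, Σx² = 2198
Sxx = Σx² − (Σx)²/n = 2198 − 2025 = 173
Sxy = Σxy − (Σx)(Σy)/n = 601 − 697.5 = -96.5
b = Sxy/Sxx = -96.5/173 = -0.557803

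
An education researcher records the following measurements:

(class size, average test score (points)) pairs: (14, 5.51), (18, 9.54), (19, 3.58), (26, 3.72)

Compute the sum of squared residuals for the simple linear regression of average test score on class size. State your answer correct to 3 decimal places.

n = 4, Σx = 77, Σy = 22.35, Σxy = 413.6, Σx² = 1557, Σy² = 148.0265
Sxx = Σx² − (Σx)²/n = 1557 − 1482.25 = 74.75
Sxy = Σxy − (Σx)(Σy)/n = 413.6 − 430.2375 = -16.6375
Syy = Σy² − (Σy)²/n = 148.0265 − 124.880625 = 23.145875
b = Sxy/Sxx = -16.6375/74.75 = -0.222575
SSE = Syy − b·Sxy = 23.145875 − (-0.222575)·(-16.6375) = 19.442779

19.443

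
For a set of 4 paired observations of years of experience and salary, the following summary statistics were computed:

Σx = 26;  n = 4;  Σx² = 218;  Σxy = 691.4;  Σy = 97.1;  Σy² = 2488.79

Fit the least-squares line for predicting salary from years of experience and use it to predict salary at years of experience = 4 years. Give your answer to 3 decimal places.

21.201

Sxx = Σx² − (Σx)²/n = 218 − 169 = 49
Sxy = Σxy − (Σx)(Σy)/n = 691.4 − 631.15 = 60.25
b = Sxy/Sxx = 60.25/49 = 1.229592
a = ȳ − b·x̄ = 24.275 − 1.229592·6.5 = 16.282653
ŷ(4) = a + b·4 = 16.282653 + 1.229592·4 = 21.201020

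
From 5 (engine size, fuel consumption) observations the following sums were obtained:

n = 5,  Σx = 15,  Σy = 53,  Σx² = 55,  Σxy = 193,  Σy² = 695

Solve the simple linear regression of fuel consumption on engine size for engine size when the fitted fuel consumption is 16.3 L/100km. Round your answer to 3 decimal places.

Sxx = Σx² − (Σx)²/n = 55 − 45 = 10
Sxy = Σxy − (Σx)(Σy)/n = 193 − 159 = 34
b = Sxy/Sxx = 34/10 = 3.4
a = ȳ − b·x̄ = 10.6 − 3.4·3 = 0.4
Set a + b·x = 16.3: x = (16.3 − 0.4) / 3.4 = 4.676471

4.676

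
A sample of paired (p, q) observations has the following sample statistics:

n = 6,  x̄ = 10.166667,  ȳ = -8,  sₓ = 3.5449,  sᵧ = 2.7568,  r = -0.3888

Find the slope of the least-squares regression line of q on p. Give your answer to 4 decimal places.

b = r · sᵧ/sₓ = -0.3888 · 2.7568/3.5449 = -0.302362

-0.3024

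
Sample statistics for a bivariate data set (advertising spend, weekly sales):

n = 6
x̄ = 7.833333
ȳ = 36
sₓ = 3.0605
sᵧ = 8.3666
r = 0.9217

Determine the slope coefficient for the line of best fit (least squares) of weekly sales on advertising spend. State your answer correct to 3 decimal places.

b = r · sᵧ/sₓ = 0.9217 · 8.3666/3.0605 = 2.519685

2.520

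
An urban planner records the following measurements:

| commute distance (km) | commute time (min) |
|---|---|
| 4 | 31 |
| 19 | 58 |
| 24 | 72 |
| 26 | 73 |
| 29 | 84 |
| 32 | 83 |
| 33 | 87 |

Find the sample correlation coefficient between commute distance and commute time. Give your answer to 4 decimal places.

0.9925

n = 7, Σx = 167, Σy = 488, Σxy = 12815, Σx² = 4583, Σy² = 36352
Sxx = Σx² − (Σx)²/n = 4583 − 3984.142857 = 598.857143
Sxy = Σxy − (Σx)(Σy)/n = 12815 − 11642.285714 = 1172.714286
Syy = Σy² − (Σy)²/n = 36352 − 34020.571429 = 2331.428571
r = Sxy/√(Sxx·Syy) = 1172.714286/√(1396192.653061) = 1172.714286/1181.605964 = 0.992475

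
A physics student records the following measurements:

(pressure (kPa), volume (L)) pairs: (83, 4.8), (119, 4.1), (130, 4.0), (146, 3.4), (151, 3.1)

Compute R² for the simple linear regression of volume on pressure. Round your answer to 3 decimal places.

0.946

n = 5, Σx = 629, Σy = 19.4, Σxy = 2370.8, Σx² = 82067, Σy² = 77.02
Sxx = Σx² − (Σx)²/n = 82067 − 79128.2 = 2938.8
Sxy = Σxy − (Σx)(Σy)/n = 2370.8 − 2440.52 = -69.72
Syy = Σy² − (Σy)²/n = 77.02 − 75.272 = 1.748
R² = Sxy²/(Sxx·Syy) = (-69.72)²/(2938.8·1.748) = 0.946244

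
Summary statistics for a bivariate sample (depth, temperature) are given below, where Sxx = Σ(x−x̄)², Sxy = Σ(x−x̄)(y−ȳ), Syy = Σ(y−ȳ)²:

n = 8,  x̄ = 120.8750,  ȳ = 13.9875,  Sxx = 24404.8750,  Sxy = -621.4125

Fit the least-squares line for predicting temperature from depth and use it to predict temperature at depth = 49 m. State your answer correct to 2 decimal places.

15.82

b = Sxy/Sxx = -621.4125/24404.875 = -0.025463
a = ȳ − b·x̄ = 13.9875 − (-0.025463)·120.875 = 17.065296
ŷ(49) = a + b·49 = 17.065296 + (-0.025463)·49 = 15.817627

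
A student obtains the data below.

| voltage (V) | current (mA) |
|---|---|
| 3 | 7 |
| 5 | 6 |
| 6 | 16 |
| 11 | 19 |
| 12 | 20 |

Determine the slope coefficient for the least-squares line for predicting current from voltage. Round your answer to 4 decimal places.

n = 5, Σx = 37, Σy = 68, Σxy = 596, Σx² = 335
Sxx = Σx² − (Σx)²/n = 335 − 273.8 = 61.2
Sxy = Σxy − (Σx)(Σy)/n = 596 − 503.2 = 92.8
b = Sxy/Sxx = 92.8/61.2 = 1.516340

1.5163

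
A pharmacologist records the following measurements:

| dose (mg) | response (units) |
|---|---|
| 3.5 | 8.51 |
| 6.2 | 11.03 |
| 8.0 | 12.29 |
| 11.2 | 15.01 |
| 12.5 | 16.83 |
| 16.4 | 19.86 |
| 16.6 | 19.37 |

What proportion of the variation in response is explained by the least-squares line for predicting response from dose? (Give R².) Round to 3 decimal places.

n = 7, Σx = 74.4, Σy = 102.9, Σxy = 1222.224, Σx² = 940.9, Σy² = 1623.2906
Sxx = Σx² − (Σx)²/n = 940.9 − 790.765714 = 150.134286
Sxy = Σxy − (Σx)(Σy)/n = 1222.224 − 1093.68 = 128.544
Syy = Σy² − (Σy)²/n = 1623.2906 − 1512.63 = 110.6606
R² = Sxy²/(Sxx·Syy) = (128.544)²/(150.134286·110.6606) = 0.994559

0.995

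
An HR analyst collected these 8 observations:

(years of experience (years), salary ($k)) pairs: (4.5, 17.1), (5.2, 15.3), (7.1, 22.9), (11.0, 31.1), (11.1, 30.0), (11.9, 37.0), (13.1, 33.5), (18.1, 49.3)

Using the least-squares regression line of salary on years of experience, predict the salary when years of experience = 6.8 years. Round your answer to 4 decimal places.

n = 8, Σx = 82, Σy = 236.2, Σxy = 2765.68, Σx² = 982.74
Sxx = Σx² − (Σx)²/n = 982.74 − 840.5 = 142.24
Sxy = Σxy − (Σx)(Σy)/n = 2765.68 − 2421.05 = 344.63
b = Sxy/Sxx = 344.63/142.24 = 2.422877
a = ȳ − b·x̄ = 29.525 − 2.422877·10.25 = 4.690513
ŷ(6.8) = a + b·6.8 = 4.690513 + 2.422877·6.8 = 21.166075

21.1661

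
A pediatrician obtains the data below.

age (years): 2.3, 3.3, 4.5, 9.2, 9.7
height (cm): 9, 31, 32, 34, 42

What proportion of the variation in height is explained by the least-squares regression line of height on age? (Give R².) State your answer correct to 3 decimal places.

n = 5, Σx = 29, Σy = 148, Σxy = 987.2, Σx² = 215.16, Σy² = 4986
Sxx = Σx² − (Σx)²/n = 215.16 − 168.2 = 46.96
Sxy = Σxy − (Σx)(Σy)/n = 987.2 − 858.4 = 128.8
Syy = Σy² − (Σy)²/n = 4986 − 4380.8 = 605.2
R² = Sxy²/(Sxx·Syy) = (128.8)²/(46.96·605.2) = 0.583720

0.584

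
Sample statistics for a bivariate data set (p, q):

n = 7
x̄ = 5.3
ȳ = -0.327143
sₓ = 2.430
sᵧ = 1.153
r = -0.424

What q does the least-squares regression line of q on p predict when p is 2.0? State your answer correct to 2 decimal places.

0.34

b = r · sᵧ/sₓ = -0.424 · 1.153/2.43 = -0.201182
a = ȳ − b·x̄ = -0.327143 − (-0.201182)·5.3 = 0.739121
ŷ(2.0) = a + b·2.0 = 0.739121 + (-0.201182)·2 = 0.336757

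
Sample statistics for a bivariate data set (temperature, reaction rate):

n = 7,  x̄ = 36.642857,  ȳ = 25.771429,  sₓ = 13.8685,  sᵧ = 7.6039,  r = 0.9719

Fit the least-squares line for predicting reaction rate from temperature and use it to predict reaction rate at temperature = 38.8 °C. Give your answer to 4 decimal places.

b = r · sᵧ/sₓ = 0.9719 · 7.6039/13.8685 = 0.532879
a = ȳ − b·x̄ = 25.771429 − 0.532879·36.642857 = 6.245225
ŷ(38.8) = a + b·38.8 = 6.245225 + 0.532879·38.8 = 26.920925

26.9209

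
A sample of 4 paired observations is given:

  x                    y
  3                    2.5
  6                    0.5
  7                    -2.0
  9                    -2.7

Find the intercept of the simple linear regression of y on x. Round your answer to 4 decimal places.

n = 4, Σx = 25, Σy = -1.7, Σxy = -27.8, Σx² = 175
Sxx = Σx² − (Σx)²/n = 175 − 156.25 = 18.75
Sxy = Σxy − (Σx)(Σy)/n = -27.8 − (-10.625) = -17.175
b = Sxy/Sxx = -17.175/18.75 = -0.916
a = ȳ − b·x̄ = -0.425 − (-0.916)·6.25 = 5.3

5.3000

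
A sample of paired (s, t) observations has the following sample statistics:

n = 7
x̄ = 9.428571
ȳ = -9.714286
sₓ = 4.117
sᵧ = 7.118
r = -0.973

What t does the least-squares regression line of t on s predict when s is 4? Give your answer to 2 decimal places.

b = r · sᵧ/sₓ = -0.973 · 7.118/4.117 = -1.682248
a = ȳ − b·x̄ = -9.714286 − (-1.682248)·9.428571 = 6.146906
ŷ(4) = a + b·4 = 6.146906 + (-1.682248)·4 = -0.582085

-0.58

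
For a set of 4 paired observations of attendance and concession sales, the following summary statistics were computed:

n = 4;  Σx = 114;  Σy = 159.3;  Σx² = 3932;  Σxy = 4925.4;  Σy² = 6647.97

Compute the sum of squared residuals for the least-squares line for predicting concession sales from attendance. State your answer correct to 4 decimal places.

86.4322

Sxx = Σx² − (Σx)²/n = 3932 − 3249 = 683
Sxy = Σxy − (Σx)(Σy)/n = 4925.4 − 4540.05 = 385.35
Syy = Σy² − (Σy)²/n = 6647.97 − 6344.1225 = 303.8475
b = Sxy/Sxx = 385.35/683 = 0.564202
SSE = Syy − b·Sxy = 303.8475 − 0.564202·385.35 = 86.432240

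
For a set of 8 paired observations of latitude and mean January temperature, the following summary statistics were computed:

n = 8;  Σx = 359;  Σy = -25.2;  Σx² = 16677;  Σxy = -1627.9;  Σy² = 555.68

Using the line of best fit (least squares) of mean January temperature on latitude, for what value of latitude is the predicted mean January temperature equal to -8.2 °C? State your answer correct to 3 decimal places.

50.634

Sxx = Σx² − (Σx)²/n = 16677 − 16110.125 = 566.875
Sxy = Σxy − (Σx)(Σy)/n = -1627.9 − (-1130.85) = -497.05
b = Sxy/Sxx = -497.05/566.875 = -0.876825
a = ȳ − b·x̄ = -3.15 − (-0.876825)·44.875 = 36.197508
Set a + b·x = -8.2: x = (-8.2 − 36.197508) / (-0.876825) = 50.634418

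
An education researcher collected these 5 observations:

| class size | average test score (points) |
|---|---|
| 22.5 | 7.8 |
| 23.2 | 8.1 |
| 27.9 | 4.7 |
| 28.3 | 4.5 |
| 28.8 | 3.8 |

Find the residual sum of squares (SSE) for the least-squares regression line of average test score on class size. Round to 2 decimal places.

n = 5, Σx = 130.7, Σy = 28.9, Σxy = 731.34, Σx² = 3453.23, Σy² = 183.23
Sxx = Σx² − (Σx)²/n = 3453.23 − 3416.498 = 36.732
Sxy = Σxy − (Σx)(Σy)/n = 731.34 − 755.446 = -24.106
Syy = Σy² − (Σy)²/n = 183.23 − 167.042 = 16.188
b = Sxy/Sxx = -24.106/36.732 = -0.656267
SSE = Syy − b·Sxy = 16.188 − (-0.656267)·(-24.106) = 0.368027

0.37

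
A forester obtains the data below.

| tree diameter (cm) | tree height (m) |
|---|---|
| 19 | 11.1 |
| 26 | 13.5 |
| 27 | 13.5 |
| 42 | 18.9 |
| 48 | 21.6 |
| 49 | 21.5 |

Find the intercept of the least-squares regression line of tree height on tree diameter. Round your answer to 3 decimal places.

n = 6, Σx = 211, Σy = 100.1, Σxy = 3810.5, Σx² = 8235
Sxx = Σx² − (Σx)²/n = 8235 − 7420.166667 = 814.833333
Sxy = Σxy − (Σx)(Σy)/n = 3810.5 − 3520.183333 = 290.316667
b = Sxy/Sxx = 290.316667/814.833333 = 0.356290
a = ȳ − b·x̄ = 16.683333 − 0.356290·35.166667 = 4.153815

4.154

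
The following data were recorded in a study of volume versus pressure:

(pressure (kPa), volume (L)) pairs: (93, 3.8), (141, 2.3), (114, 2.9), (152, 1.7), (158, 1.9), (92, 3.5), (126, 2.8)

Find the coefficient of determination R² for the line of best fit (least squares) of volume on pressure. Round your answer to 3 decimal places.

n = 7, Σx = 876, Σy = 18.9, Σxy = 2241.7, Σx² = 113934, Σy² = 54.73
Sxx = Σx² − (Σx)²/n = 113934 − 109625.142857 = 4308.857143
Sxy = Σxy − (Σx)(Σy)/n = 2241.7 − 2365.2 = -123.5
Syy = Σy² − (Σy)²/n = 54.73 − 51.03 = 3.7
R² = Sxy²/(Sxx·Syy) = (-123.5)²/(4308.857143·3.7) = 0.956687

0.957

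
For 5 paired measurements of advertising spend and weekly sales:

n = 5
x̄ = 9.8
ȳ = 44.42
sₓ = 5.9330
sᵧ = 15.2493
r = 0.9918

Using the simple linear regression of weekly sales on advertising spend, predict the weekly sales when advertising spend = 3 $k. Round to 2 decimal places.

b = r · sᵧ/sₓ = 0.9918 · 15.2493/5.933 = 2.549175
a = ȳ − b·x̄ = 44.42 − 2.549175·9.8 = 19.438084
ŷ(3) = a + b·3 = 19.438084 + 2.549175·3 = 27.085609

27.09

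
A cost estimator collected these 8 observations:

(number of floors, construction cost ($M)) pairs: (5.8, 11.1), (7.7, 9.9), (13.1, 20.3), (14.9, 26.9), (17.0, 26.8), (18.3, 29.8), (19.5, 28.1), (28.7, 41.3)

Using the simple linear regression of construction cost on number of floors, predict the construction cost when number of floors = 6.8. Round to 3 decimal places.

n = 8, Σx = 125, Σy = 194.2, Σxy = 3541.55, Σx² = 2314.38
Sxx = Σx² − (Σx)²/n = 2314.38 − 1953.125 = 361.255
Sxy = Σxy − (Σx)(Σy)/n = 3541.55 − 3034.375 = 507.175
b = Sxy/Sxx = 507.175/361.255 = 1.403925
a = ȳ − b·x̄ = 24.275 − 1.403925·15.625 = 2.338669
ŷ(6.8) = a + b·6.8 = 2.338669 + 1.403925·6.8 = 11.885360

11.885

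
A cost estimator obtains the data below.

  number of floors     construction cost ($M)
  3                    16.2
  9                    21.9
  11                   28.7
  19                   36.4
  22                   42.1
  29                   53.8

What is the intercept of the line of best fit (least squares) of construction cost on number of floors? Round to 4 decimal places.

n = 6, Σx = 93, Σy = 199.1, Σxy = 3739.4, Σx² = 1897
Sxx = Σx² − (Σx)²/n = 1897 − 1441.5 = 455.5
Sxy = Σxy − (Σx)(Σy)/n = 3739.4 − 3086.05 = 653.35
b = Sxy/Sxx = 653.35/455.5 = 1.434358
a = ȳ − b·x̄ = 33.183333 − 1.434358·15.5 = 10.950787

10.9508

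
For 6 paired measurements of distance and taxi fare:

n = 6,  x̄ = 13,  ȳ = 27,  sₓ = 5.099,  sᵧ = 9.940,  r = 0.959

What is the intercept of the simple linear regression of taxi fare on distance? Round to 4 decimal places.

b = r · sᵧ/sₓ = 0.959 · 9.94/5.099 = 1.869476
a = ȳ − b·x̄ = 27 − 1.869476·13 = 2.696807

2.6968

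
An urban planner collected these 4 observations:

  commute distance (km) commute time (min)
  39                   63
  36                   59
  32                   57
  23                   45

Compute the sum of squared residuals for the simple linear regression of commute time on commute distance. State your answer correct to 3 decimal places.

n = 4, Σx = 130, Σy = 224, Σxy = 7440, Σx² = 4370, Σy² = 12724
Sxx = Σx² − (Σx)²/n = 4370 − 4225 = 145
Sxy = Σxy − (Σx)(Σy)/n = 7440 − 7280 = 160
Syy = Σy² − (Σy)²/n = 12724 − 12544 = 180
b = Sxy/Sxx = 160/145 = 1.103448
SSE = Syy − b·Sxy = 180 − 1.103448·160 = 3.448276

3.448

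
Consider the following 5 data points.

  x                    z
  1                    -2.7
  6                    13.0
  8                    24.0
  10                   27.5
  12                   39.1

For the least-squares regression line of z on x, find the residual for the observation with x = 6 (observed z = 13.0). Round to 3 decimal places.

n = 5, Σx = 37, Σy = 100.9, Σxy = 1011.5, Σx² = 345
Sxx = Σx² − (Σx)²/n = 345 − 273.8 = 71.2
Sxy = Σxy − (Σx)(Σy)/n = 1011.5 − 746.66 = 264.84
b = Sxy/Sxx = 264.84/71.2 = 3.719663
a = ȳ − b·x̄ = 20.18 − 3.719663·7.4 = -7.345506
ŷ(6) = -7.345506 + 3.719663·6 = 14.972472
residual = y − ŷ = 13.0 − 14.972472 = -1.972472

-1.972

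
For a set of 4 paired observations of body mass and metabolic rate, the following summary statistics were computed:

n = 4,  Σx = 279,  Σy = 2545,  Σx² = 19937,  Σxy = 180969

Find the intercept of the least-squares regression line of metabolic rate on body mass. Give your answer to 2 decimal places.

Sxx = Σx² − (Σx)²/n = 19937 − 19460.25 = 476.75
Sxy = Σxy − (Σx)(Σy)/n = 180969 − 177513.75 = 3455.25
b = Sxy/Sxx = 3455.25/476.75 = 7.247509
a = ȳ − b·x̄ = 636.25 − 7.247509·69.75 = 130.736235

130.74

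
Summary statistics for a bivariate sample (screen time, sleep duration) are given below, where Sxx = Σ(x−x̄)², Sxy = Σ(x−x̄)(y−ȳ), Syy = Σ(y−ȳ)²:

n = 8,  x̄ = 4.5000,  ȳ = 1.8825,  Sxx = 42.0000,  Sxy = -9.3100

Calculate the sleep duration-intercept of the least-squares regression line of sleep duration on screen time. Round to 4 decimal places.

b = Sxy/Sxx = -9.31/42 = -0.221667
a = ȳ − b·x̄ = 1.8825 − (-0.221667)·4.5 = 2.88

2.8800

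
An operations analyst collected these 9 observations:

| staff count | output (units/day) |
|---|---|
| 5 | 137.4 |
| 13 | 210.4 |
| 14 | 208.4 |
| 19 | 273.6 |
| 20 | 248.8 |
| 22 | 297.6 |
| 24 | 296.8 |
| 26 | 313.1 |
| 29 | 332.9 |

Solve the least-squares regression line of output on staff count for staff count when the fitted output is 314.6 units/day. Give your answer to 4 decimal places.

n = 9, Σx = 172, Σy = 2319, Σxy = 47979.3, Σx² = 3728
Sxx = Σx² − (Σx)²/n = 3728 − 3287.111111 = 440.888889
Sxy = Σxy − (Σx)(Σy)/n = 47979.3 − 44318.666667 = 3660.633333
b = Sxy/Sxx = 3660.633333/440.888889 = 8.302848
a = ȳ − b·x̄ = 257.666667 − 8.302848·19.111111 = 98.990020
Set a + b·x = 314.6: x = (314.6 − 98.990020) / 8.302848 = 25.968196

25.9682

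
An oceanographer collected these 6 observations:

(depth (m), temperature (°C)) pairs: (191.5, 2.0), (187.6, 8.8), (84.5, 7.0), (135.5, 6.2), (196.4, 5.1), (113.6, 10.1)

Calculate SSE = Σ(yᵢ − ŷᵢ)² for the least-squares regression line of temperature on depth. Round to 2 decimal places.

n = 6, Σx = 909.1, Σy = 39.2, Σxy = 5614.48, Σx² = 148844.43, Σy² = 296.9
Sxx = Σx² − (Σx)²/n = 148844.43 − 137743.801667 = 11100.628333
Sxy = Σxy − (Σx)(Σy)/n = 5614.48 − 5939.453333 = -324.973333
Syy = Σy² − (Σy)²/n = 296.9 − 256.106667 = 40.793333
b = Sxy/Sxx = -324.973333/11100.628333 = -0.029275
SSE = Syy − b·Sxy = 40.793333 − (-0.029275)·(-324.973333) = 31.279668

31.28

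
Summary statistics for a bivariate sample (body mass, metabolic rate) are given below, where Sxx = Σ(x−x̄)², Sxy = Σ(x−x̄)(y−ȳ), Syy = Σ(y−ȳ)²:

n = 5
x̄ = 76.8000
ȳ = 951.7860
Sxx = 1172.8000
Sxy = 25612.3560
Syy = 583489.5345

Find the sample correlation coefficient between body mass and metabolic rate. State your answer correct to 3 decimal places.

r = Sxy/√(Sxx·Syy) = 25612.356/√(684316526.0616) = 25612.356/26159.444300 = 0.979086

0.979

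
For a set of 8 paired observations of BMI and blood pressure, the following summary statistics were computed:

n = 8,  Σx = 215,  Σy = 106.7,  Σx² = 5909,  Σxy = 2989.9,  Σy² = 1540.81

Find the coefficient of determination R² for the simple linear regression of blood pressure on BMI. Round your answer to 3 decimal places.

Sxx = Σx² − (Σx)²/n = 5909 − 5778.125 = 130.875
Sxy = Σxy − (Σx)(Σy)/n = 2989.9 − 2867.5625 = 122.3375
Syy = Σy² − (Σy)²/n = 1540.81 − 1423.11125 = 117.69875
R² = Sxy²/(Sxx·Syy) = (122.3375)²/(130.875·117.69875) = 0.971607

0.972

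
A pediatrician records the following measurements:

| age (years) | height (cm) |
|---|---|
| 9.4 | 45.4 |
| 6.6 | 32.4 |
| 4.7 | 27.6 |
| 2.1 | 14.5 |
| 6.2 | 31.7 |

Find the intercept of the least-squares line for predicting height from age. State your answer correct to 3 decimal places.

n = 5, Σx = 29, Σy = 151.6, Σxy = 997.31, Σx² = 196.86
Sxx = Σx² − (Σx)²/n = 196.86 − 168.2 = 28.66
Sxy = Σxy − (Σx)(Σy)/n = 997.31 − 879.28 = 118.03
b = Sxy/Sxx = 118.03/28.66 = 4.118283
a = ȳ − b·x̄ = 30.32 − 4.118283·5.8 = 6.433957

6.434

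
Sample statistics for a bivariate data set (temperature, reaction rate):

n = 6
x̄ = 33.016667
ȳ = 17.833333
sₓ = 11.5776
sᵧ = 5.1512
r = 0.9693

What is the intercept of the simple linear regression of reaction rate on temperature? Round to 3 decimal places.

3.594

b = r · sᵧ/sₓ = 0.9693 · 5.1512/11.5776 = 0.431269
a = ȳ − b·x̄ = 17.833333 − 0.431269·33.016667 = 3.594273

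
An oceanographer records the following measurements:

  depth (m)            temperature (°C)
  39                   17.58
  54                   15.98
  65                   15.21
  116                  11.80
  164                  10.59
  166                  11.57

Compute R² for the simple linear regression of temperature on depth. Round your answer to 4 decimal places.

0.9204

n = 6, Σx = 604, Σy = 82.73, Σxy = 7563.37, Σx² = 76570, Σy² = 1181.0139
Sxx = Σx² − (Σx)²/n = 76570 − 60802.666667 = 15767.333333
Sxy = Σxy − (Σx)(Σy)/n = 7563.37 − 8328.153333 = -764.783333
Syy = Σy² − (Σy)²/n = 1181.0139 − 1140.708817 = 40.305083
R² = Sxy²/(Sxx·Syy) = (-764.783333)²/(15767.333333·40.305083) = 0.920362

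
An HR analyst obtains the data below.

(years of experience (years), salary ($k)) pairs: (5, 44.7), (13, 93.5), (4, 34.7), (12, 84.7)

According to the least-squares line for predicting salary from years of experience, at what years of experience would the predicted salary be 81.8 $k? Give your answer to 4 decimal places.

n = 4, Σx = 34, Σy = 257.6, Σxy = 2594.2, Σx² = 354
Sxx = Σx² − (Σx)²/n = 354 − 289 = 65
Sxy = Σxy − (Σx)(Σy)/n = 2594.2 − 2189.6 = 404.6
b = Sxy/Sxx = 404.6/65 = 6.224615
a = ȳ − b·x̄ = 64.4 − 6.224615·8.5 = 11.490769
Set a + b·x = 81.8: x = (81.8 − 11.490769) / 6.224615 = 11.295353

11.2954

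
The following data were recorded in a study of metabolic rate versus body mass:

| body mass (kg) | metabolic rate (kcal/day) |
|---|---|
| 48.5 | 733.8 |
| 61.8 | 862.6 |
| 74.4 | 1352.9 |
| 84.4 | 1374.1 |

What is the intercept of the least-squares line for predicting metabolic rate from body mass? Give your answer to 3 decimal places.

n = 4, Σx = 269.1, Σy = 4323.4, Σxy = 305527.78, Σx² = 18830.21
Sxx = Σx² − (Σx)²/n = 18830.21 − 18103.7025 = 726.5075
Sxy = Σxy − (Σx)(Σy)/n = 305527.78 − 290856.735 = 14671.045
b = Sxy/Sxx = 14671.045/726.5075 = 20.193935
a = ȳ − b·x̄ = 1080.85 − 20.193935·67.275 = -277.696956

-277.697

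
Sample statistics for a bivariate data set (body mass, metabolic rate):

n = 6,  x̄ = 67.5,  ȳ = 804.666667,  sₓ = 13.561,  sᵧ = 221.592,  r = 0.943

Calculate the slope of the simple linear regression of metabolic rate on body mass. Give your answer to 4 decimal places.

b = r · sᵧ/sₓ = 0.943 · 221.592/13.561 = 15.408986

15.4090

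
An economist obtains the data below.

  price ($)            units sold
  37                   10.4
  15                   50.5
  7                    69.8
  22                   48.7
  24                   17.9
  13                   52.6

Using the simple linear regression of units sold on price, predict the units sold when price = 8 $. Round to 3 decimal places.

64.906

n = 6, Σx = 118, Σy = 249.9, Σxy = 3815.7, Σx² = 2872
Sxx = Σx² − (Σx)²/n = 2872 − 2320.666667 = 551.333333
Sxy = Σxy − (Σx)(Σy)/n = 3815.7 − 4914.7 = -1099
b = Sxy/Sxx = -1099/551.333333 = -1.993349
a = ȳ − b·x̄ = 41.65 − (-1.993349)·19.666667 = 80.852539
ŷ(8) = a + b·8 = 80.852539 + (-1.993349)·8 = 64.905744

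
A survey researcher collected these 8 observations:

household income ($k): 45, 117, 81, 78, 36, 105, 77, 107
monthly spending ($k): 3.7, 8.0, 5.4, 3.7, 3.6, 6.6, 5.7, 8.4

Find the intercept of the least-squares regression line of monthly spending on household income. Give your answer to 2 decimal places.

0.88

n = 8, Σx = 646, Σy = 45.1, Σxy = 3988.8, Σx² = 58058
Sxx = Σx² − (Σx)²/n = 58058 − 52164.5 = 5893.5
Sxy = Σxy − (Σx)(Σy)/n = 3988.8 − 3641.825 = 346.975
b = Sxy/Sxx = 346.975/5893.5 = 0.058874
a = ȳ − b·x̄ = 5.6375 − 0.058874·80.75 = 0.883410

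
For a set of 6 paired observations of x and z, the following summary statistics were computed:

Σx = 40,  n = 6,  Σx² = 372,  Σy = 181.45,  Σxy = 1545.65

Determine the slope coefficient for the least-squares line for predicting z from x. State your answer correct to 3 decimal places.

Sxx = Σx² − (Σx)²/n = 372 − 266.666667 = 105.333333
Sxy = Σxy − (Σx)(Σy)/n = 1545.65 − 1209.666667 = 335.983333
b = Sxy/Sxx = 335.983333/105.333333 = 3.189715

3.190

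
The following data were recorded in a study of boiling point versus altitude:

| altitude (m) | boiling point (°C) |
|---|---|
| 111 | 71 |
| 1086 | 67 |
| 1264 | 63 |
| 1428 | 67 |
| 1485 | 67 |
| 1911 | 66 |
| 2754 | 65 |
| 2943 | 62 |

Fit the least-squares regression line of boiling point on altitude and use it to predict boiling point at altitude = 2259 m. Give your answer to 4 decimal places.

64.5068

n = 8, Σx = 12982, Σy = 528, Σxy = 843048, Σx² = 26931508
Sxx = Σx² − (Σx)²/n = 26931508 − 21066540.5 = 5864967.5
Sxy = Σxy − (Σx)(Σy)/n = 843048 − 856812 = -13764
b = Sxy/Sxx = -13764/5864967.5 = -0.002347
a = ȳ − b·x̄ = 66 − (-0.002347)·1622.75 = 69.808296
ŷ(2259) = a + b·2259 = 69.808296 + (-0.002347)·2259 = 64.506838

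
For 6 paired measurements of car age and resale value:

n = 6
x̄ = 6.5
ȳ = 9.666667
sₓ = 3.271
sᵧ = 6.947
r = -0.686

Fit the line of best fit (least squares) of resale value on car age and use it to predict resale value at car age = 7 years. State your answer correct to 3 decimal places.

8.938

b = r · sᵧ/sₓ = -0.686 · 6.947/3.271 = -1.456937
a = ȳ − b·x̄ = 9.666667 − (-1.456937)·6.5 = 19.136760
ŷ(7) = a + b·7 = 19.136760 + (-1.456937)·7 = 8.938198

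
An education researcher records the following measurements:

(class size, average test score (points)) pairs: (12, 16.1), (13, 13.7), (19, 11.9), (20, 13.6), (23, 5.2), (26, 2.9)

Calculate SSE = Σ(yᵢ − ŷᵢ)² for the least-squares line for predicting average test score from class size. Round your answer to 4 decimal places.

27.5803

n = 6, Σx = 113, Σy = 63.4, Σxy = 1064.4, Σx² = 2279, Σy² = 808.92
Sxx = Σx² − (Σx)²/n = 2279 − 2128.166667 = 150.833333
Sxy = Σxy − (Σx)(Σy)/n = 1064.4 − 1194.033333 = -129.633333
Syy = Σy² − (Σy)²/n = 808.92 − 669.926667 = 138.993333
b = Sxy/Sxx = -129.633333/150.833333 = -0.859448
SSE = Syy − b·Sxy = 138.993333 − (-0.859448)·(-129.633333) = 27.580287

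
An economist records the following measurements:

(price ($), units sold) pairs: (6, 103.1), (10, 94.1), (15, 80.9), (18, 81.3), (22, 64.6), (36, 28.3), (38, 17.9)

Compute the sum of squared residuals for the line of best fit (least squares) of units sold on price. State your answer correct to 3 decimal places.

n = 7, Σx = 145, Σy = 470.2, Σxy = 7356.7, Σx² = 3909, Σy² = 37933.38
Sxx = Σx² − (Σx)²/n = 3909 − 3003.571429 = 905.428571
Sxy = Σxy − (Σx)(Σy)/n = 7356.7 − 9739.857143 = -2383.157143
Syy = Σy² − (Σy)²/n = 37933.38 − 31584.005714 = 6349.374286
b = Sxy/Sxx = -2383.157143/905.428571 = -2.632076
SSE = Syy − b·Sxy = 6349.374286 − (-2.632076)·(-2383.157143) = 76.722696

76.723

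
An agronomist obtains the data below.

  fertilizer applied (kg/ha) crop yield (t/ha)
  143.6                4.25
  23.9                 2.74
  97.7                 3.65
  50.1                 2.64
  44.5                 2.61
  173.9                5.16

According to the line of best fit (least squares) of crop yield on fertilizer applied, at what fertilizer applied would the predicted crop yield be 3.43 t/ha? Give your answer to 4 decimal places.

n = 6, Σx = 533.7, Σy = 21.05, Σxy = 2178.124, Σx² = 65468.93
Sxx = Σx² − (Σx)²/n = 65468.93 − 47472.615 = 17996.315
Sxy = Σxy − (Σx)(Σy)/n = 2178.124 − 1872.3975 = 305.7265
b = Sxy/Sxx = 305.7265/17996.315 = 0.016988
a = ȳ − b·x̄ = 3.508333 − 0.016988·88.95 = 1.997226
Set a + b·x = 3.43: x = (3.43 − 1.997226) / 0.016988 = 84.338979

84.3390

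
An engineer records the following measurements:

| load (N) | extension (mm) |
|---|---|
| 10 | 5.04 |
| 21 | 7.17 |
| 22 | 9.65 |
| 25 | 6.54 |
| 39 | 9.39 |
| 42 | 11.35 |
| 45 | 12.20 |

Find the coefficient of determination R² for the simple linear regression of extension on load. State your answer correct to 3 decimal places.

n = 7, Σx = 204, Σy = 61.34, Σxy = 1968.68, Σx² = 6960, Σy² = 578.5392
Sxx = Σx² − (Σx)²/n = 6960 − 5945.142857 = 1014.857143
Sxy = Σxy − (Σx)(Σy)/n = 1968.68 − 1787.622857 = 181.057143
Syy = Σy² − (Σy)²/n = 578.5392 − 537.513657 = 41.025543
R² = Sxy²/(Sxx·Syy) = (181.057143)²/(1014.857143·41.025543) = 0.787358

0.787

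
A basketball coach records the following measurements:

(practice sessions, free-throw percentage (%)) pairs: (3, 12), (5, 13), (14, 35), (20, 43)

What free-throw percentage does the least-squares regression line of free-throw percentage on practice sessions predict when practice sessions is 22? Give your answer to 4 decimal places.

48.2328

n = 4, Σx = 42, Σy = 103, Σxy = 1451, Σx² = 630
Sxx = Σx² − (Σx)²/n = 630 − 441 = 189
Sxy = Σxy − (Σx)(Σy)/n = 1451 − 1081.5 = 369.5
b = Sxy/Sxx = 369.5/189 = 1.955026
a = ȳ − b·x̄ = 25.75 − 1.955026·10.5 = 5.222222
ŷ(22) = a + b·22 = 5.222222 + 1.955026·22 = 48.232804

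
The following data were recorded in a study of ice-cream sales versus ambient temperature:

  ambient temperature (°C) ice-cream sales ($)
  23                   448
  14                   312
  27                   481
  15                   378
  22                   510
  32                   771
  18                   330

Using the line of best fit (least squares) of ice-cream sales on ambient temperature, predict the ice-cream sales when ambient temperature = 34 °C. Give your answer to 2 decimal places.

n = 7, Σx = 151, Σy = 3230, Σxy = 75161, Σx² = 3511
Sxx = Σx² − (Σx)²/n = 3511 − 3257.285714 = 253.714286
Sxy = Σxy − (Σx)(Σy)/n = 75161 − 69675.714286 = 5485.285714
b = Sxy/Sxx = 5485.285714/253.714286 = 21.619932
a = ȳ − b·x̄ = 461.428571 − 21.619932·21.571429 = -4.944257
ŷ(34) = a + b·34 = -4.944257 + 21.619932·34 = 730.133446

730.13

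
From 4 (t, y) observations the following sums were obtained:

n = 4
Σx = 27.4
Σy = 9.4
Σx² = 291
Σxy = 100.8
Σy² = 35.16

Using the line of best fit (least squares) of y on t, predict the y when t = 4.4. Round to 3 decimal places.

Sxx = Σx² − (Σx)²/n = 291 − 187.69 = 103.31
Sxy = Σxy − (Σx)(Σy)/n = 100.8 − 64.39 = 36.41
b = Sxy/Sxx = 36.41/103.31 = 0.352434
a = ȳ − b·x̄ = 2.35 − 0.352434·6.85 = -0.064176
ŷ(4.4) = a + b·4.4 = -0.064176 + 0.352434·4.4 = 1.486536

1.487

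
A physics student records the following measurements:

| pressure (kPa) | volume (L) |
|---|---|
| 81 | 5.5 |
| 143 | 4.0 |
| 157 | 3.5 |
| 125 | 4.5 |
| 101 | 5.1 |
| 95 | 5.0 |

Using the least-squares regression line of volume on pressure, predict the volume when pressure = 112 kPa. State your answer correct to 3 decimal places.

4.725

n = 6, Σx = 702, Σy = 27.6, Σxy = 3119.6, Σx² = 86510
Sxx = Σx² − (Σx)²/n = 86510 − 82134 = 4376
Sxy = Σxy − (Σx)(Σy)/n = 3119.6 − 3229.2 = -109.6
b = Sxy/Sxx = -109.6/4376 = -0.025046
a = ȳ − b·x̄ = 4.6 − (-0.025046)·117 = 7.530347
ŷ(112) = a + b·112 = 7.530347 + (-0.025046)·112 = 4.725229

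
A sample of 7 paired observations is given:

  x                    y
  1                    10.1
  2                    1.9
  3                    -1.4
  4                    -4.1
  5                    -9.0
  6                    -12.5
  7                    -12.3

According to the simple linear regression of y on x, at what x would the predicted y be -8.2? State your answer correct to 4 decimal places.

5.1622

n = 7, Σx = 28, Σy = -27.3, Σxy = -212.8, Σx² = 140
Sxx = Σx² − (Σx)²/n = 140 − 112 = 28
Sxy = Σxy − (Σx)(Σy)/n = -212.8 − (-109.2) = -103.6
b = Sxy/Sxx = -103.6/28 = -3.7
a = ȳ − b·x̄ = -3.9 − (-3.7)·4 = 10.9
Set a + b·x = -8.2: x = (-8.2 − 10.9) / (-3.7) = 5.162162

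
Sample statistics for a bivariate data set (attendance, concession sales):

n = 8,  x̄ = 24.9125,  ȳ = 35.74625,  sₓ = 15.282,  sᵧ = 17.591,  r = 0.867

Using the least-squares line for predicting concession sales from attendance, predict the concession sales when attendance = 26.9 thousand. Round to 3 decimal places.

37.730

b = r · sᵧ/sₓ = 0.867 · 17.591/15.282 = 0.997997
a = ȳ − b·x̄ = 35.74625 − 0.997997·24.9125 = 10.883639
ŷ(26.9) = a + b·26.9 = 10.883639 + 0.997997·26.9 = 37.729770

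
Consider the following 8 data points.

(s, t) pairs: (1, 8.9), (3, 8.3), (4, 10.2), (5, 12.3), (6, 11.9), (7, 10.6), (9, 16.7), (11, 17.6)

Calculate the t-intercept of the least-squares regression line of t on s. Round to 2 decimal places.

6.53

n = 8, Σx = 46, Σy = 96.5, Σxy = 625.6, Σx² = 338
Sxx = Σx² − (Σx)²/n = 338 − 264.5 = 73.5
Sxy = Σxy − (Σx)(Σy)/n = 625.6 − 554.875 = 70.725
b = Sxy/Sxx = 70.725/73.5 = 0.962245
a = ȳ − b·x̄ = 12.0625 − 0.962245·5.75 = 6.529592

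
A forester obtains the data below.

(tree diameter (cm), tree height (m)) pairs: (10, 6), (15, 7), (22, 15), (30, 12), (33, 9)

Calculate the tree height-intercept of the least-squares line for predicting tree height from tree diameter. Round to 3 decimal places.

5.493

n = 5, Σx = 110, Σy = 49, Σxy = 1152, Σx² = 2798
Sxx = Σx² − (Σx)²/n = 2798 − 2420 = 378
Sxy = Σxy − (Σx)(Σy)/n = 1152 − 1078 = 74
b = Sxy/Sxx = 74/378 = 0.195767
a = ȳ − b·x̄ = 9.8 − 0.195767·22 = 5.493122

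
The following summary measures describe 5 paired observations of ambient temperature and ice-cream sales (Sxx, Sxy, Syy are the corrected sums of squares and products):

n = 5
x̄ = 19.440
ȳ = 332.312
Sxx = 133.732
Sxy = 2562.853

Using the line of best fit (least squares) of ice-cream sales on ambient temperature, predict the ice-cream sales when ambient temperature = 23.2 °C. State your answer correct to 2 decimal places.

b = Sxy/Sxx = 2562.853/133.732 = 19.164097
a = ȳ − b·x̄ = 332.312 − 19.164097·19.44 = -40.238043
ŷ(23.2) = a + b·23.2 = -40.238043 + 19.164097·23.2 = 404.369004

404.37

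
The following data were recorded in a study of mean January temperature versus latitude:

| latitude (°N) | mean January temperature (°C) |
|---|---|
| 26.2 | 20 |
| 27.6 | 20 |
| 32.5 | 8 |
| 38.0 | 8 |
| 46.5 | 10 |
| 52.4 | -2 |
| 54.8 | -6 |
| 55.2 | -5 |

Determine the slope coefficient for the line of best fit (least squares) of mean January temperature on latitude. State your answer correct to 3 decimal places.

-0.789

n = 8, Σx = 333.2, Σy = 53, Σxy = 1395.4, Σx² = 14906.54
Sxx = Σx² − (Σx)²/n = 14906.54 − 13877.78 = 1028.76
Sxy = Σxy − (Σx)(Σy)/n = 1395.4 − 2207.45 = -812.05
b = Sxy/Sxx = -812.05/1028.76 = -0.789348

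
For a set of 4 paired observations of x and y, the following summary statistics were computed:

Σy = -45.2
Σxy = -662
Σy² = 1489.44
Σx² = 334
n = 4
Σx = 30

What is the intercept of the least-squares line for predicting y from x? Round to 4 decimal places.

Sxx = Σx² − (Σx)²/n = 334 − 225 = 109
Sxy = Σxy − (Σx)(Σy)/n = -662 − (-339) = -323
b = Sxy/Sxx = -323/109 = -2.963303
a = ȳ − b·x̄ = -11.3 − (-2.963303)·7.5 = 10.924771

10.9248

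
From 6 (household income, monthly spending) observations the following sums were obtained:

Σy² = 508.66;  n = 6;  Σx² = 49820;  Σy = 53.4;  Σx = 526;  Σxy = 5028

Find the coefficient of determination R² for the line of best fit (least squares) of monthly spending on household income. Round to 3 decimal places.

Sxx = Σx² − (Σx)²/n = 49820 − 46112.666667 = 3707.333333
Sxy = Σxy − (Σx)(Σy)/n = 5028 − 4681.4 = 346.6
Syy = Σy² − (Σy)²/n = 508.66 − 475.26 = 33.4
R² = Sxy²/(Sxx·Syy) = (346.6)²/(3707.333333·33.4) = 0.970173

0.970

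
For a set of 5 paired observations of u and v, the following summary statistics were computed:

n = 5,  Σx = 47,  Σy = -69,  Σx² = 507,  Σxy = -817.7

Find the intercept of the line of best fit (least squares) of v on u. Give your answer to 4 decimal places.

10.5794

Sxx = Σx² − (Σx)²/n = 507 − 441.8 = 65.2
Sxy = Σxy − (Σx)(Σy)/n = -817.7 − (-648.6) = -169.1
b = Sxy/Sxx = -169.1/65.2 = -2.593558
a = ȳ − b·x̄ = -13.8 − (-2.593558)·9.4 = 10.579448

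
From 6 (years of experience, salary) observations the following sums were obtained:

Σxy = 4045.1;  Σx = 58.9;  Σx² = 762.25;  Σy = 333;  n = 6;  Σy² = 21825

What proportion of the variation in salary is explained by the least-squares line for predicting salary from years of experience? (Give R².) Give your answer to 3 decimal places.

0.979

Sxx = Σx² − (Σx)²/n = 762.25 − 578.201667 = 184.048333
Sxy = Σxy − (Σx)(Σy)/n = 4045.1 − 3268.95 = 776.15
Syy = Σy² − (Σy)²/n = 21825 − 18481.5 = 3343.5
R² = Sxy²/(Sxx·Syy) = (776.15)²/(184.048333·3343.5) = 0.978945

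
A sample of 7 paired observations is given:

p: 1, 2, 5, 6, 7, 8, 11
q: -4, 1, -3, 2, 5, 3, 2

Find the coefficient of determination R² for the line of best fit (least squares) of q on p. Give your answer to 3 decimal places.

n = 7, Σx = 40, Σy = 6, Σxy = 76, Σx² = 300, Σy² = 68
Sxx = Σx² − (Σx)²/n = 300 − 228.571429 = 71.428571
Sxy = Σxy − (Σx)(Σy)/n = 76 − 34.285714 = 41.714286
Syy = Σy² − (Σy)²/n = 68 − 5.142857 = 62.857143
R² = Sxy²/(Sxx·Syy) = (41.714286)²/(71.428571·62.857143) = 0.387564

0.388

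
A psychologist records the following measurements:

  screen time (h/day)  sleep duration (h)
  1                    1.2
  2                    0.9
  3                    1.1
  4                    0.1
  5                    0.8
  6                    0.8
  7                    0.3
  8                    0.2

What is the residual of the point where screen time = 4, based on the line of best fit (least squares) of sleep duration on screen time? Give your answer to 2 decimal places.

n = 8, Σx = 36, Σy = 5.4, Σxy = 19.2, Σx² = 204
Sxx = Σx² − (Σx)²/n = 204 − 162 = 42
Sxy = Σxy − (Σx)(Σy)/n = 19.2 − 24.3 = -5.1
b = Sxy/Sxx = -5.1/42 = -0.121429
a = ȳ − b·x̄ = 0.675 − (-0.121429)·4.5 = 1.221429
ŷ(4) = 1.221429 + (-0.121429)·4 = 0.735714
residual = y − ŷ = 0.1 − 0.735714 = -0.635714

-0.64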